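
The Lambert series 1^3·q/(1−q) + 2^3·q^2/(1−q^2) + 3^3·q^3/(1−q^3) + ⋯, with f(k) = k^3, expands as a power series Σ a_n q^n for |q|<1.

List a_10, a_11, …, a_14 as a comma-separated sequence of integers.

1134, 1332, 2044, 2198, 3096

n=10: 10·1 5·2 2·5 1·10  f→[1000+125+8+1]=1134
d|11:{11,1}  Σf=1331+1=1332
q^12  k|12↦f(k): 12:1728 6:216 4:64 3:27 2:8 1:1  a_12=2044
[q^13] f(13)=2197,f(1)=1 ⇒ 2198
d|14:{1,2,7,14}  Σf=1+8+343+2744=3096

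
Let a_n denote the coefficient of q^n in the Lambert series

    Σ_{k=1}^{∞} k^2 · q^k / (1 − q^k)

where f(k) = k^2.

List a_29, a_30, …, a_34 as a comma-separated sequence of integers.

d|29:{29,1}  Σf=841+1=842
n=30: 30·1 15·2 10·3 6·5 5·6 3·10 2·15 1·30  f→[900+225+100+36+25+9+4+1]=1300
n=31: 31·1 1·31  f→[961+1]=962
n=32: 1·32 2·16 4·8 8·4 16·2 32·1  f→[1+4+16+64+256+1024]=1365
n=33: 33·1 11·3 3·11 1·33  f→[1089+121+9+1]=1220
d|34:{1,2,17,34}  Σf=1+4+289+1156=1450

842, 1300, 962, 1365, 1220, 1450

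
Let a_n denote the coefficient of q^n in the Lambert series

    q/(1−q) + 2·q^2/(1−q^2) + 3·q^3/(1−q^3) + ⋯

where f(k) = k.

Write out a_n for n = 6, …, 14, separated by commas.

q^6  k|6↦f(k): 6:6 3:3 2:2 1:1  a_6=12
n=7: 7·1 1·7  f→[7+1]=8
d|8:{1,2,4,8}  Σf=1+2+4+8=15
n=9: 9·1 3·3 1·9  f→[9+3+1]=13
n=10: 10·1 5·2 2·5 1·10  f→[10+5+2+1]=18
n=11: 11·1 1·11  f→[11+1]=12
[q^12] f(1)=1,f(2)=2,f(3)=3,f(4)=4,f(6)=6,f(12)=12 ⇒ 28
d|13:{1,13}  Σf=1+13=14
q^14  k|14↦f(k): 1:1 2:2 7:7 14:14  a_14=24

12, 8, 15, 13, 18, 12, 28, 14, 24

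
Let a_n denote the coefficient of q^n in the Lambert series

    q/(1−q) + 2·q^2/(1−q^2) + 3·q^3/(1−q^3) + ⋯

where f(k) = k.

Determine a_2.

a_2 = 3

[q^2] f(1)=1,f(2)=2 ⇒ 3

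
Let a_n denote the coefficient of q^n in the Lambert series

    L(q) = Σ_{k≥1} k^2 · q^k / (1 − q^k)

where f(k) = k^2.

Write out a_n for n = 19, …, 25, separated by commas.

n=19: 19·1 1·19  f→[361+1]=362
d|20:{1,2,4,5,10,20}  Σf=1+4+16+25+100+400=546
d|21:{1,3,7,21}  Σf=1+9+49+441=500
[q^22] f(22)=484,f(11)=121,f(2)=4,f(1)=1 ⇒ 610
n=23: 1·23 23·1  f→[1+529]=530
d|24:{24,12,8,6,4,3,2,1}  Σf=576+144+64+36+16+9+4+1=850
[q^25] f(25)=625,f(5)=25,f(1)=1 ⇒ 651

362, 546, 500, 610, 530, 850, 651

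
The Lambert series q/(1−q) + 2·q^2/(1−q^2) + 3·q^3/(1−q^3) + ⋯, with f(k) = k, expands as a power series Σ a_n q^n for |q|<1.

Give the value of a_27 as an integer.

[q^27] f(27)=27,f(9)=9,f(3)=3,f(1)=1 ⇒ 40

a_27 = 40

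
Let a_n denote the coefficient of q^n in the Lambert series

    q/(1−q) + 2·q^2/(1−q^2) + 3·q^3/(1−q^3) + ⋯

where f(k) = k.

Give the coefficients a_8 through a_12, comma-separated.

n=8: 8·1 4·2 2·4 1·8  f→[8+4+2+1]=15
d|9:{1,3,9}  Σf=1+3+9=13
n=10: 10·1 5·2 2·5 1·10  f→[10+5+2+1]=18
n=11: 11·1 1·11  f→[11+1]=12
d|12:{12,6,4,3,2,1}  Σf=12+6+4+3+2+1=28

15, 13, 18, 12, 28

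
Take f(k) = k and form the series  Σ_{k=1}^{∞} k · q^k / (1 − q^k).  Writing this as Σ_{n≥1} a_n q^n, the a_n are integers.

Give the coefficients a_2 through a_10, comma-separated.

3, 4, 7, 6, 12, 8, 15, 13, 18

q^2  k|2↦f(k): 2:2 1:1  a_2=3
q^3  k|3↦f(k): 1:1 3:3  a_3=4
n=4: 4·1 2·2 1·4  f→[4+2+1]=7
[q^5] f(1)=1,f(5)=5 ⇒ 6
q^6  k|6↦f(k): 6:6 3:3 2:2 1:1  a_6=12
n=7: 7·1 1·7  f→[7+1]=8
[q^8] f(1)=1,f(2)=2,f(4)=4,f(8)=8 ⇒ 15
d|9:{1,3,9}  Σf=1+3+9=13
d|10:{10,5,2,1}  Σf=10+5+2+1=18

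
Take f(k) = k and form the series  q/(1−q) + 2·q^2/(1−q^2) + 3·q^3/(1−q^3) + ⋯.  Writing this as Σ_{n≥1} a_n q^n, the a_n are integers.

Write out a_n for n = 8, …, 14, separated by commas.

15, 13, 18, 12, 28, 14, 24

[q^8] f(1)=1,f(2)=2,f(4)=4,f(8)=8 ⇒ 15
d|9:{9,3,1}  Σf=9+3+1=13
[q^10] f(1)=1,f(2)=2,f(5)=5,f(10)=10 ⇒ 18
n=11: 1·11 11·1  f→[1+11]=12
[q^12] f(1)=1,f(2)=2,f(3)=3,f(4)=4,f(6)=6,f(12)=12 ⇒ 28
q^13  k|13↦f(k): 1:1 13:13  a_13=14
q^14  k|14↦f(k): 1:1 2:2 7:7 14:14  a_14=24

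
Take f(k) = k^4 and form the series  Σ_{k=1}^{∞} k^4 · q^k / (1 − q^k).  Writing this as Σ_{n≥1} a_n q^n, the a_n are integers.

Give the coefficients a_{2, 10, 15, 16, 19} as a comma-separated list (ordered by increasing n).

17, 10642, 51332, 69905, 130322

[q^2] f(1)=1,f(2)=16 ⇒ 17
[q^10] f(10)=10000,f(5)=625,f(2)=16,f(1)=1 ⇒ 10642
d|15:{1,3,5,15}  Σf=1+81+625+50625=51332
q^16  k|16↦f(k): 16:65536 8:4096 4:256 2:16 1:1  a_16=69905
q^19  k|19↦f(k): 19:130321 1:1  a_19=130322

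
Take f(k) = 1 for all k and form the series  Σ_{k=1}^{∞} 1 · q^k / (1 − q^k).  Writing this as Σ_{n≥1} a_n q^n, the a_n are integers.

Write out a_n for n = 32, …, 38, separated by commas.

[q^32] f(1)=1,f(2)=1,f(4)=1,f(8)=1,f(16)=1,f(32)=1 ⇒ 6
[q^33] f(33)=1,f(11)=1,f(3)=1,f(1)=1 ⇒ 4
d|34:{1,2,17,34}  Σf=1+1+1+1=4
[q^35] f(35)=1,f(7)=1,f(5)=1,f(1)=1 ⇒ 4
q^36  k|36↦f(k): 1:1 2:1 3:1 4:1 6:1 9:1 12:1 18:1 36:1  a_36=9
d|37:{1,37}  Σf=1+1=2
d|38:{1,2,19,38}  Σf=1+1+1+1=4

6, 4, 4, 4, 9, 2, 4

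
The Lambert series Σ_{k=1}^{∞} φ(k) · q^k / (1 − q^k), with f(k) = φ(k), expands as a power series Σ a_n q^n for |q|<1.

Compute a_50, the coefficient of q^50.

n=50: 1·50 2·25 5·10 10·5 25·2 50·1  φ→[1+1+4+4+20+20]=50

a_50 = 50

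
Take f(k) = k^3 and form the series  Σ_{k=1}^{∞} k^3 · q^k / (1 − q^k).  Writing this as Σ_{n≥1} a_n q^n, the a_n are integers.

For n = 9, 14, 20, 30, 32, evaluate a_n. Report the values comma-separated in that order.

757, 3096, 9198, 31752, 37449

n=9: 1·9 3·3 9·1  f→[1+27+729]=757
q^14  k|14↦f(k): 1:1 2:8 7:343 14:2744  a_14=3096
[q^20] f(1)=1,f(2)=8,f(4)=64,f(5)=125,f(10)=1000,f(20)=8000 ⇒ 9198
n=30: 1·30 2·15 3·10 5·6 6·5 10·3 15·2 30·1  f→[1+8+27+125+216+1000+3375+27000]=31752
[q^32] f(1)=1,f(2)=8,f(4)=64,f(8)=512,f(16)=4096,f(32)=32768 ⇒ 37449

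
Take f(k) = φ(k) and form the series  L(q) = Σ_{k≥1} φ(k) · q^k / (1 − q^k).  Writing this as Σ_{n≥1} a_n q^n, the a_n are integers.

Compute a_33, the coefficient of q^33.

n=33: 1·33 3·11 11·3 33·1  φ→[1+2+10+20]=33

a_33 = 33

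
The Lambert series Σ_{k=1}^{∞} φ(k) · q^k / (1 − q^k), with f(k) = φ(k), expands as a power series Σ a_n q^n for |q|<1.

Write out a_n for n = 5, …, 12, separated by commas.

[q^5] φ(5)=4,φ(1)=1 ⇒ 5
q^6  k|6↦φ(k): 6:2 3:2 2:1 1:1  a_6=6
q^7  k|7↦φ(k): 7:6 1:1  a_7=7
d|8:{8,4,2,1}  Σφ=4+2+1+1=8
n=9: 9·1 3·3 1·9  φ→[6+2+1]=9
[q^10] φ(1)=1,φ(2)=1,φ(5)=4,φ(10)=4 ⇒ 10
d|11:{1,11}  Σφ=1+10=11
q^12  k|12↦φ(k): 1:1 2:1 3:2 4:2 6:2 12:4  a_12=12

5, 6, 7, 8, 9, 10, 11, 12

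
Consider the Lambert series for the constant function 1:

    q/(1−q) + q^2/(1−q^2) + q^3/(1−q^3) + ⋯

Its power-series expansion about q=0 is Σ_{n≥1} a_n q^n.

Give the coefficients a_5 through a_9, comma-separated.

2, 4, 2, 4, 3

[q^5] f(5)=1,f(1)=1 ⇒ 2
d|6:{1,2,3,6}  Σf=1+1+1+1=4
d|7:{1,7}  Σf=1+1=2
[q^8] f(1)=1,f(2)=1,f(4)=1,f(8)=1 ⇒ 4
[q^9] f(9)=1,f(3)=1,f(1)=1 ⇒ 3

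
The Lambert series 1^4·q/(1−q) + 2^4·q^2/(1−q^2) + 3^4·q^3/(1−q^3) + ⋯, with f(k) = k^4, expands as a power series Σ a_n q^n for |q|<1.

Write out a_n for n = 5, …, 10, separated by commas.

q^5  k|5↦f(k): 5:625 1:1  a_5=626
q^6  k|6↦f(k): 1:1 2:16 3:81 6:1296  a_6=1394
n=7: 7·1 1·7  f→[2401+1]=2402
[q^8] f(1)=1,f(2)=16,f(4)=256,f(8)=4096 ⇒ 4369
d|9:{9,3,1}  Σf=6561+81+1=6643
n=10: 10·1 5·2 2·5 1·10  f→[10000+625+16+1]=10642

626, 1394, 2402, 4369, 6643, 10642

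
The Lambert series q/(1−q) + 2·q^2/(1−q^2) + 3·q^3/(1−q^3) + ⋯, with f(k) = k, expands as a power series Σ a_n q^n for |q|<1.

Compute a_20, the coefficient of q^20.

a_20 = 42

q^20  k|20↦f(k): 1:1 2:2 4:4 5:5 10:10 20:20  a_20=42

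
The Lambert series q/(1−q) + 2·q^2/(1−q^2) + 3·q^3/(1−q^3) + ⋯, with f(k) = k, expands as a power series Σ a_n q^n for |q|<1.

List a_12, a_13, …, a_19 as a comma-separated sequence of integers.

n=12: 12·1 6·2 4·3 3·4 2·6 1·12  f→[12+6+4+3+2+1]=28
q^13  k|13↦f(k): 1:1 13:13  a_13=14
q^14  k|14↦f(k): 1:1 2:2 7:7 14:14  a_14=24
q^15  k|15↦f(k): 15:15 5:5 3:3 1:1  a_15=24
q^16  k|16↦f(k): 16:16 8:8 4:4 2:2 1:1  a_16=31
q^17  k|17↦f(k): 1:1 17:17  a_17=18
q^18  k|18↦f(k): 18:18 9:9 6:6 3:3 2:2 1:1  a_18=39
[q^19] f(19)=19,f(1)=1 ⇒ 20

28, 14, 24, 24, 31, 18, 39, 20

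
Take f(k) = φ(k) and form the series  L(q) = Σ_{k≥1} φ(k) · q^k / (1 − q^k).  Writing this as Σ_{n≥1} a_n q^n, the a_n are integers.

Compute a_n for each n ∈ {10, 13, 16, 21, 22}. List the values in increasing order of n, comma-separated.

d|10:{10,5,2,1}  Σφ=4+4+1+1=10
[q^13] φ(13)=12,φ(1)=1 ⇒ 13
d|16:{1,2,4,8,16}  Σφ=1+1+2+4+8=16
q^21  k|21↦φ(k): 21:12 7:6 3:2 1:1  a_21=21
n=22: 1·22 2·11 11·2 22·1  φ→[1+1+10+10]=22

10, 13, 16, 21, 22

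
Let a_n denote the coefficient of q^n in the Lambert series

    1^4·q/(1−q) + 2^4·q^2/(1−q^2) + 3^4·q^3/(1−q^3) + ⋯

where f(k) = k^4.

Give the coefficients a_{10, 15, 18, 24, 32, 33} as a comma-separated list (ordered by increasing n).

n=10: 1·10 2·5 5·2 10·1  f→[1+16+625+10000]=10642
d|15:{1,3,5,15}  Σf=1+81+625+50625=51332
q^18  k|18↦f(k): 18:104976 9:6561 6:1296 3:81 2:16 1:1  a_18=112931
n=24: 24·1 12·2 8·3 6·4 4·6 3·8 2·12 1·24  f→[331776+20736+4096+1296+256+81+16+1]=358258
d|32:{1,2,4,8,16,32}  Σf=1+16+256+4096+65536+1048576=1118481
q^33  k|33↦f(k): 33:1185921 11:14641 3:81 1:1  a_33=1200644

10642, 51332, 112931, 358258, 1118481, 1200644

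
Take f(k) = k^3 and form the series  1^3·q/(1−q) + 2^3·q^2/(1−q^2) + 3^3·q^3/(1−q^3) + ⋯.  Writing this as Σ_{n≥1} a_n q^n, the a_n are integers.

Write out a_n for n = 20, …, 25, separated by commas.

d|20:{20,10,5,4,2,1}  Σf=8000+1000+125+64+8+1=9198
d|21:{1,3,7,21}  Σf=1+27+343+9261=9632
n=22: 22·1 11·2 2·11 1·22  f→[10648+1331+8+1]=11988
n=23: 1·23 23·1  f→[1+12167]=12168
[q^24] f(1)=1,f(2)=8,f(3)=27,f(4)=64,f(6)=216,f(8)=512,f(12)=1728,f(24)=13824 ⇒ 16380
d|25:{25,5,1}  Σf=15625+125+1=15751

9198, 9632, 11988, 12168, 16380, 15751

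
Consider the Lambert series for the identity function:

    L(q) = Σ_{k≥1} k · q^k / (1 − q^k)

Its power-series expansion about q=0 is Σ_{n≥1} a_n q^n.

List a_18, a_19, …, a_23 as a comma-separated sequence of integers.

q^18  k|18↦f(k): 18:18 9:9 6:6 3:3 2:2 1:1  a_18=39
d|19:{19,1}  Σf=19+1=20
[q^20] f(20)=20,f(10)=10,f(5)=5,f(4)=4,f(2)=2,f(1)=1 ⇒ 42
[q^21] f(21)=21,f(7)=7,f(3)=3,f(1)=1 ⇒ 32
[q^22] f(22)=22,f(11)=11,f(2)=2,f(1)=1 ⇒ 36
q^23  k|23↦f(k): 1:1 23:23  a_23=24

39, 20, 42, 32, 36, 24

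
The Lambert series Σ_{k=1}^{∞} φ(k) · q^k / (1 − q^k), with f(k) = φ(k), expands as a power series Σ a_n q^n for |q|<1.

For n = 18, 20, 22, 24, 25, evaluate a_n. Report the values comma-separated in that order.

q^18  k|18↦φ(k): 1:1 2:1 3:2 6:2 9:6 18:6  a_18=18
q^20  k|20↦φ(k): 1:1 2:1 4:2 5:4 10:4 20:8  a_20=20
d|22:{22,11,2,1}  Σφ=10+10+1+1=22
[q^24] φ(24)=8,φ(12)=4,φ(8)=4,φ(6)=2,φ(4)=2,φ(3)=2,φ(2)=1,φ(1)=1 ⇒ 24
[q^25] φ(25)=20,φ(5)=4,φ(1)=1 ⇒ 25

18, 20, 22, 24, 25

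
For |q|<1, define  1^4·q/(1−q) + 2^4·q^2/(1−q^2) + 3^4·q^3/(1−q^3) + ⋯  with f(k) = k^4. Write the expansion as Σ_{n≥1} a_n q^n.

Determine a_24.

[q^24] f(24)=331776,f(12)=20736,f(8)=4096,f(6)=1296,f(4)=256,f(3)=81,f(2)=16,f(1)=1 ⇒ 358258

a_24 = 358258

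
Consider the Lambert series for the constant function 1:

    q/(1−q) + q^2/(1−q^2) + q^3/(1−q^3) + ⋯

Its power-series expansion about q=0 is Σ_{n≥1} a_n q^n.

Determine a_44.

a_44 = 6

n=44: 44·1 22·2 11·4 4·11 2·22 1·44  f→[1+1+1+1+1+1]=6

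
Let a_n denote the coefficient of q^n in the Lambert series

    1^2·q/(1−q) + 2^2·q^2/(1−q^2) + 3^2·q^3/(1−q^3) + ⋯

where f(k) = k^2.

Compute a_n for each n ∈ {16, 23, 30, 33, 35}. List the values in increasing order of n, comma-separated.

341, 530, 1300, 1220, 1300

q^16  k|16↦f(k): 16:256 8:64 4:16 2:4 1:1  a_16=341
[q^23] f(23)=529,f(1)=1 ⇒ 530
n=30: 30·1 15·2 10·3 6·5 5·6 3·10 2·15 1·30  f→[900+225+100+36+25+9+4+1]=1300
[q^33] f(33)=1089,f(11)=121,f(3)=9,f(1)=1 ⇒ 1220
[q^35] f(1)=1,f(5)=25,f(7)=49,f(35)=1225 ⇒ 1300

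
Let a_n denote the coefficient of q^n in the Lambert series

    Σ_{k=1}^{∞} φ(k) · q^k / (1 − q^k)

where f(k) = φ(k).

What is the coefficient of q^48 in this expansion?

q^48  k|48↦φ(k): 1:1 2:1 3:2 4:2 6:2 8:4 12:4 16:8 24:8 48:16  a_48=48

a_48 = 48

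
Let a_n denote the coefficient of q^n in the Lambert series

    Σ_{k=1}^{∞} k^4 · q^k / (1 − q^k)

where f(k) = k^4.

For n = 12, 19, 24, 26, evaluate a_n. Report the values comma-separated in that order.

q^12  k|12↦f(k): 1:1 2:16 3:81 4:256 6:1296 12:20736  a_12=22386
d|19:{1,19}  Σf=1+130321=130322
q^24  k|24↦f(k): 24:331776 12:20736 8:4096 6:1296 4:256 3:81 2:16 1:1  a_24=358258
q^26  k|26↦f(k): 26:456976 13:28561 2:16 1:1  a_26=485554

22386, 130322, 358258, 485554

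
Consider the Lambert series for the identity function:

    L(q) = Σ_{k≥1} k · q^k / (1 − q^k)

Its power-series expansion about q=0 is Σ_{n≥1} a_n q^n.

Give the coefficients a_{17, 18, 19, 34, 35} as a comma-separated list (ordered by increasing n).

18, 39, 20, 54, 48

q^17  k|17↦f(k): 1:1 17:17  a_17=18
d|18:{1,2,3,6,9,18}  Σf=1+2+3+6+9+18=39
q^19  k|19↦f(k): 19:19 1:1  a_19=20
q^34  k|34↦f(k): 1:1 2:2 17:17 34:34  a_34=54
n=35: 35·1 7·5 5·7 1·35  f→[35+7+5+1]=48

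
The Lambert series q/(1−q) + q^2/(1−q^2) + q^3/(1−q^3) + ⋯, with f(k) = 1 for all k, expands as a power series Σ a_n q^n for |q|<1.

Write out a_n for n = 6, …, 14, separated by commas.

4, 2, 4, 3, 4, 2, 6, 2, 4

d|6:{6,3,2,1}  Σf=1+1+1+1=4
[q^7] f(1)=1,f(7)=1 ⇒ 2
[q^8] f(8)=1,f(4)=1,f(2)=1,f(1)=1 ⇒ 4
d|9:{9,3,1}  Σf=1+1+1=3
n=10: 10·1 5·2 2·5 1·10  f→[1+1+1+1]=4
q^11  k|11↦f(k): 1:1 11:1  a_11=2
q^12  k|12↦f(k): 1:1 2:1 3:1 4:1 6:1 12:1  a_12=6
q^13  k|13↦f(k): 13:1 1:1  a_13=2
[q^14] f(1)=1,f(2)=1,f(7)=1,f(14)=1 ⇒ 4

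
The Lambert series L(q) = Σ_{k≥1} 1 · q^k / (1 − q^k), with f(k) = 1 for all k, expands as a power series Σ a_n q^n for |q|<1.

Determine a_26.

d|26:{1,2,13,26}  Σf=1+1+1+1=4

a_26 = 4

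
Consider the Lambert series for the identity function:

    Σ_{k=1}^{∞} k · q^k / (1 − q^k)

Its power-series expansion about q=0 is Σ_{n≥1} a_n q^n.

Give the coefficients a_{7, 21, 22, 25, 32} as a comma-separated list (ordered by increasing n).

n=7: 7·1 1·7  f→[7+1]=8
q^21  k|21↦f(k): 21:21 7:7 3:3 1:1  a_21=32
n=22: 1·22 2·11 11·2 22·1  f→[1+2+11+22]=36
d|25:{1,5,25}  Σf=1+5+25=31
n=32: 32·1 16·2 8·4 4·8 2·16 1·32  f→[32+16+8+4+2+1]=63

8, 32, 36, 31, 63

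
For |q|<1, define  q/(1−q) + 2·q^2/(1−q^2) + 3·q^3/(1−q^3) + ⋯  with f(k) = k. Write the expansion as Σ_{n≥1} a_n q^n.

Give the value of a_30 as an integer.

[q^30] f(1)=1,f(2)=2,f(3)=3,f(5)=5,f(6)=6,f(10)=10,f(15)=15,f(30)=30 ⇒ 72

a_30 = 72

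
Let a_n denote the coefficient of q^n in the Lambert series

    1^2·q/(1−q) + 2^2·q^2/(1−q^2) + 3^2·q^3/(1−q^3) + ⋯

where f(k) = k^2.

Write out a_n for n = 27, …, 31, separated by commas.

820, 1050, 842, 1300, 962

d|27:{1,3,9,27}  Σf=1+9+81+729=820
q^28  k|28↦f(k): 28:784 14:196 7:49 4:16 2:4 1:1  a_28=1050
d|29:{29,1}  Σf=841+1=842
q^30  k|30↦f(k): 1:1 2:4 3:9 5:25 6:36 10:100 15:225 30:900  a_30=1300
q^31  k|31↦f(k): 31:961 1:1  a_31=962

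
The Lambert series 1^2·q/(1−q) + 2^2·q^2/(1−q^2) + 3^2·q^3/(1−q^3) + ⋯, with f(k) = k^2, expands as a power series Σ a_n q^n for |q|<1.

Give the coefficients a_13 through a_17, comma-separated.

170, 250, 260, 341, 290

[q^13] f(1)=1,f(13)=169 ⇒ 170
d|14:{14,7,2,1}  Σf=196+49+4+1=250
d|15:{1,3,5,15}  Σf=1+9+25+225=260
n=16: 1·16 2·8 4·4 8·2 16·1  f→[1+4+16+64+256]=341
d|17:{17,1}  Σf=289+1=290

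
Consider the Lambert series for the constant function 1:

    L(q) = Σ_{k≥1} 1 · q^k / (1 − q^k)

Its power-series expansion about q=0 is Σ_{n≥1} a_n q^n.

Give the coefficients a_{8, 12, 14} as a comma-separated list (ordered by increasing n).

n=8: 1·8 2·4 4·2 8·1  f→[1+1+1+1]=4
[q^12] f(1)=1,f(2)=1,f(3)=1,f(4)=1,f(6)=1,f(12)=1 ⇒ 6
[q^14] f(1)=1,f(2)=1,f(7)=1,f(14)=1 ⇒ 4

4, 6, 4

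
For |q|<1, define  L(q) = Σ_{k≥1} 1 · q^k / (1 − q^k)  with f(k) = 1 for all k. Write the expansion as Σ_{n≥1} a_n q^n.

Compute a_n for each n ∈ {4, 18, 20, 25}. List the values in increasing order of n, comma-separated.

3, 6, 6, 3

n=4: 1·4 2·2 4·1  f→[1+1+1]=3
d|18:{1,2,3,6,9,18}  Σf=1+1+1+1+1+1=6
n=20: 1·20 2·10 4·5 5·4 10·2 20·1  f→[1+1+1+1+1+1]=6
q^25  k|25↦f(k): 25:1 5:1 1:1  a_25=3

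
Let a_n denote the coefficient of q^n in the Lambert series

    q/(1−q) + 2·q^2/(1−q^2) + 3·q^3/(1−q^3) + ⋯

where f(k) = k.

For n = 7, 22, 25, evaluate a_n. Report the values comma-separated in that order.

q^7  k|7↦f(k): 7:7 1:1  a_7=8
d|22:{1,2,11,22}  Σf=1+2+11+22=36
q^25  k|25↦f(k): 1:1 5:5 25:25  a_25=31

8, 36, 31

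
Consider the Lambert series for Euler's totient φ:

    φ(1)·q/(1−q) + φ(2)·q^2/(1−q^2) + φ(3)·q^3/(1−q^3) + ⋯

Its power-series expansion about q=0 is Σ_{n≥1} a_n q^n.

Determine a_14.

d|14:{1,2,7,14}  Σφ=1+1+6+6=14

a_14 = 14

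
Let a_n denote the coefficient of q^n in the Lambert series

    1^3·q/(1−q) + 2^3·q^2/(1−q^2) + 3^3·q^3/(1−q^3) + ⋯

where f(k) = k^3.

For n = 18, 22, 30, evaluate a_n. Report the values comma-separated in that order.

d|18:{18,9,6,3,2,1}  Σf=5832+729+216+27+8+1=6813
[q^22] f(22)=10648,f(11)=1331,f(2)=8,f(1)=1 ⇒ 11988
n=30: 30·1 15·2 10·3 6·5 5·6 3·10 2·15 1·30  f→[27000+3375+1000+216+125+27+8+1]=31752

6813, 11988, 31752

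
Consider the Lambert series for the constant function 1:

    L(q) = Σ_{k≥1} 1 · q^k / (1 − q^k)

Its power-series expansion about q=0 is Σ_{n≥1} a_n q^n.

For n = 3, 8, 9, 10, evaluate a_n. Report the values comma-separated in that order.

2, 4, 3, 4

d|3:{3,1}  Σf=1+1=2
n=8: 1·8 2·4 4·2 8·1  f→[1+1+1+1]=4
n=9: 1·9 3·3 9·1  f→[1+1+1]=3
q^10  k|10↦f(k): 10:1 5:1 2:1 1:1  a_10=4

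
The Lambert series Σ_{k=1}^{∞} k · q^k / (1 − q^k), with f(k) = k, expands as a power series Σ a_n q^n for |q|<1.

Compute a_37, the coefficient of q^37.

d|37:{37,1}  Σf=37+1=38

a_37 = 38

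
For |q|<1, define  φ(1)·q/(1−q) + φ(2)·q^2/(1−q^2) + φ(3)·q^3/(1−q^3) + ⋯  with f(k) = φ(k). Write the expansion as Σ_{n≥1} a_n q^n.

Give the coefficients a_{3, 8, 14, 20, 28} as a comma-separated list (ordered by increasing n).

[q^3] φ(1)=1,φ(3)=2 ⇒ 3
n=8: 8·1 4·2 2·4 1·8  φ→[4+2+1+1]=8
q^14  k|14↦φ(k): 1:1 2:1 7:6 14:6  a_14=14
q^20  k|20↦φ(k): 20:8 10:4 5:4 4:2 2:1 1:1  a_20=20
q^28  k|28↦φ(k): 28:12 14:6 7:6 4:2 2:1 1:1  a_28=28

3, 8, 14, 20, 28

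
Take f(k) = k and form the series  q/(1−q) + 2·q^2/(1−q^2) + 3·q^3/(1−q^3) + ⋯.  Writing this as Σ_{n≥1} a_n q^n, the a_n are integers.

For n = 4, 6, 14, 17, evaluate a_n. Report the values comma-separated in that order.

d|4:{4,2,1}  Σf=4+2+1=7
d|6:{6,3,2,1}  Σf=6+3+2+1=12
n=14: 14·1 7·2 2·7 1·14  f→[14+7+2+1]=24
n=17: 1·17 17·1  f→[1+17]=18

7, 12, 24, 18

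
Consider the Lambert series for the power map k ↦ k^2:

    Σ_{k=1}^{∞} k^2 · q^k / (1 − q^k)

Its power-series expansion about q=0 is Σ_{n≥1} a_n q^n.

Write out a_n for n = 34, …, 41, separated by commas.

q^34  k|34↦f(k): 34:1156 17:289 2:4 1:1  a_34=1450
[q^35] f(1)=1,f(5)=25,f(7)=49,f(35)=1225 ⇒ 1300
n=36: 1·36 2·18 3·12 4·9 6·6 9·4 12·3 18·2 36·1  f→[1+4+9+16+36+81+144+324+1296]=1911
d|37:{1,37}  Σf=1+1369=1370
n=38: 1·38 2·19 19·2 38·1  f→[1+4+361+1444]=1810
[q^39] f(1)=1,f(3)=9,f(13)=169,f(39)=1521 ⇒ 1700
q^40  k|40↦f(k): 40:1600 20:400 10:100 8:64 5:25 4:16 2:4 1:1  a_40=2210
[q^41] f(41)=1681,f(1)=1 ⇒ 1682

1450, 1300, 1911, 1370, 1810, 1700, 2210, 1682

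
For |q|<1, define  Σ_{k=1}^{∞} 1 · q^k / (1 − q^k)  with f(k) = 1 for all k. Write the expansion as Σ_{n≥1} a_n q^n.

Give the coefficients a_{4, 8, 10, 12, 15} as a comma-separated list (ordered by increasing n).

n=4: 4·1 2·2 1·4  f→[1+1+1]=3
d|8:{1,2,4,8}  Σf=1+1+1+1=4
n=10: 1·10 2·5 5·2 10·1  f→[1+1+1+1]=4
q^12  k|12↦f(k): 12:1 6:1 4:1 3:1 2:1 1:1  a_12=6
n=15: 15·1 5·3 3·5 1·15  f→[1+1+1+1]=4

3, 4, 4, 6, 4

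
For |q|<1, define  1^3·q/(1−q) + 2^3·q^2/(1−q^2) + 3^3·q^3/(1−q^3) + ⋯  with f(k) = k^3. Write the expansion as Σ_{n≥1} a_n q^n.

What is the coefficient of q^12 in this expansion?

a_12 = 2044

n=12: 12·1 6·2 4·3 3·4 2·6 1·12  f→[1728+216+64+27+8+1]=2044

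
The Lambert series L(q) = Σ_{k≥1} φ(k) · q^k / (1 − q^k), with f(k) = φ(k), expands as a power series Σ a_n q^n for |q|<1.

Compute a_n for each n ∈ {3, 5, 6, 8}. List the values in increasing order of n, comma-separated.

[q^3] φ(1)=1,φ(3)=2 ⇒ 3
q^5  k|5↦φ(k): 1:1 5:4  a_5=5
n=6: 1·6 2·3 3·2 6·1  φ→[1+1+2+2]=6
[q^8] φ(1)=1,φ(2)=1,φ(4)=2,φ(8)=4 ⇒ 8

3, 5, 6, 8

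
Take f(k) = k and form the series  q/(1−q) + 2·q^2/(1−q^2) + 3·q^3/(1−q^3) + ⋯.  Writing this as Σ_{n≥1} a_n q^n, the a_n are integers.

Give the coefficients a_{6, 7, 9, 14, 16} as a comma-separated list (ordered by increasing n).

q^6  k|6↦f(k): 1:1 2:2 3:3 6:6  a_6=12
[q^7] f(7)=7,f(1)=1 ⇒ 8
q^9  k|9↦f(k): 1:1 3:3 9:9  a_9=13
d|14:{1,2,7,14}  Σf=1+2+7+14=24
d|16:{16,8,4,2,1}  Σf=16+8+4+2+1=31

12, 8, 13, 24, 31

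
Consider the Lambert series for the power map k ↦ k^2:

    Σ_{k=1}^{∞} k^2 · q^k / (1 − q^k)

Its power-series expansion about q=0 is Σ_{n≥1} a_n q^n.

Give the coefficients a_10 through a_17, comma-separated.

[q^10] f(1)=1,f(2)=4,f(5)=25,f(10)=100 ⇒ 130
[q^11] f(11)=121,f(1)=1 ⇒ 122
d|12:{12,6,4,3,2,1}  Σf=144+36+16+9+4+1=210
q^13  k|13↦f(k): 13:169 1:1  a_13=170
n=14: 1·14 2·7 7·2 14·1  f→[1+4+49+196]=250
d|15:{1,3,5,15}  Σf=1+9+25+225=260
d|16:{16,8,4,2,1}  Σf=256+64+16+4+1=341
n=17: 1·17 17·1  f→[1+289]=290

130, 122, 210, 170, 250, 260, 341, 290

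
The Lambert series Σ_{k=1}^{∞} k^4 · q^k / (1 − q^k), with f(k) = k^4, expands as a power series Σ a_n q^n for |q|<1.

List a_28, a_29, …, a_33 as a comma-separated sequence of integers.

655746, 707282, 872644, 923522, 1118481, 1200644

n=28: 1·28 2·14 4·7 7·4 14·2 28·1  f→[1+16+256+2401+38416+614656]=655746
d|29:{1,29}  Σf=1+707281=707282
[q^30] f(1)=1,f(2)=16,f(3)=81,f(5)=625,f(6)=1296,f(10)=10000,f(15)=50625,f(30)=810000 ⇒ 872644
[q^31] f(1)=1,f(31)=923521 ⇒ 923522
q^32  k|32↦f(k): 32:1048576 16:65536 8:4096 4:256 2:16 1:1  a_32=1118481
q^33  k|33↦f(k): 1:1 3:81 11:14641 33:1185921  a_33=1200644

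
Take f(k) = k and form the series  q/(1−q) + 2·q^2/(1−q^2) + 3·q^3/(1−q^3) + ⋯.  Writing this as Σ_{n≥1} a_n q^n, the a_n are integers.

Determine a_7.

q^7  k|7↦f(k): 7:7 1:1  a_7=8

a_7 = 8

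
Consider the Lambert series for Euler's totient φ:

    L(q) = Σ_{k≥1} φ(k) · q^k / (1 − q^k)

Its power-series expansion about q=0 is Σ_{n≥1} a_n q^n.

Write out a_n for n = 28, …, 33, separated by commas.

n=28: 1·28 2·14 4·7 7·4 14·2 28·1  φ→[1+1+2+6+6+12]=28
n=29: 29·1 1·29  φ→[28+1]=29
[q^30] φ(1)=1,φ(2)=1,φ(3)=2,φ(5)=4,φ(6)=2,φ(10)=4,φ(15)=8,φ(30)=8 ⇒ 30
d|31:{1,31}  Σφ=1+30=31
[q^32] φ(1)=1,φ(2)=1,φ(4)=2,φ(8)=4,φ(16)=8,φ(32)=16 ⇒ 32
[q^33] φ(33)=20,φ(11)=10,φ(3)=2,φ(1)=1 ⇒ 33

28, 29, 30, 31, 32, 33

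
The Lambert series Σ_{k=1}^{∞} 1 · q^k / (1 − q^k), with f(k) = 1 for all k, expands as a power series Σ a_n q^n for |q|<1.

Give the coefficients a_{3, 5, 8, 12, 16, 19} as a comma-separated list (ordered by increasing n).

[q^3] f(3)=1,f(1)=1 ⇒ 2
q^5  k|5↦f(k): 1:1 5:1  a_5=2
[q^8] f(8)=1,f(4)=1,f(2)=1,f(1)=1 ⇒ 4
[q^12] f(1)=1,f(2)=1,f(3)=1,f(4)=1,f(6)=1,f(12)=1 ⇒ 6
[q^16] f(1)=1,f(2)=1,f(4)=1,f(8)=1,f(16)=1 ⇒ 5
[q^19] f(1)=1,f(19)=1 ⇒ 2

2, 2, 4, 6, 5, 2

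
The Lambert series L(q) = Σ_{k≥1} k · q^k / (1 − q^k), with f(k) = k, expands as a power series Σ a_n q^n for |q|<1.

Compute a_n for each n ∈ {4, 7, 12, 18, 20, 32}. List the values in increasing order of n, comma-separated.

d|4:{4,2,1}  Σf=4+2+1=7
d|7:{1,7}  Σf=1+7=8
[q^12] f(12)=12,f(6)=6,f(4)=4,f(3)=3,f(2)=2,f(1)=1 ⇒ 28
q^18  k|18↦f(k): 18:18 9:9 6:6 3:3 2:2 1:1  a_18=39
d|20:{20,10,5,4,2,1}  Σf=20+10+5+4+2+1=42
n=32: 1·32 2·16 4·8 8·4 16·2 32·1  f→[1+2+4+8+16+32]=63

7, 8, 28, 39, 42, 63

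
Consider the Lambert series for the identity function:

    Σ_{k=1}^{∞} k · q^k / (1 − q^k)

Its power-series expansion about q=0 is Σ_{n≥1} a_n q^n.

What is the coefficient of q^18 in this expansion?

a_18 = 39

[q^18] f(18)=18,f(9)=9,f(6)=6,f(3)=3,f(2)=2,f(1)=1 ⇒ 39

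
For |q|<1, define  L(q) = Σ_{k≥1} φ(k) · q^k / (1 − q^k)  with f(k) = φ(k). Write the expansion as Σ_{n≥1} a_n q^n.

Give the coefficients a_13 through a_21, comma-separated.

d|13:{1,13}  Σφ=1+12=13
[q^14] φ(14)=6,φ(7)=6,φ(2)=1,φ(1)=1 ⇒ 14
d|15:{15,5,3,1}  Σφ=8+4+2+1=15
d|16:{16,8,4,2,1}  Σφ=8+4+2+1+1=16
[q^17] φ(17)=16,φ(1)=1 ⇒ 17
[q^18] φ(18)=6,φ(9)=6,φ(6)=2,φ(3)=2,φ(2)=1,φ(1)=1 ⇒ 18
[q^19] φ(19)=18,φ(1)=1 ⇒ 19
q^20  k|20↦φ(k): 20:8 10:4 5:4 4:2 2:1 1:1  a_20=20
q^21  k|21↦φ(k): 21:12 7:6 3:2 1:1  a_21=21

13, 14, 15, 16, 17, 18, 19, 20, 21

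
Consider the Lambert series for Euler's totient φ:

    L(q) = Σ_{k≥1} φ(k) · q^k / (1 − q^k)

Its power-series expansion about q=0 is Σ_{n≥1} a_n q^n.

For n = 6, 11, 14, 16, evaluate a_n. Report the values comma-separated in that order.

[q^6] φ(6)=2,φ(3)=2,φ(2)=1,φ(1)=1 ⇒ 6
d|11:{1,11}  Σφ=1+10=11
[q^14] φ(14)=6,φ(7)=6,φ(2)=1,φ(1)=1 ⇒ 14
d|16:{1,2,4,8,16}  Σφ=1+1+2+4+8=16

6, 11, 14, 16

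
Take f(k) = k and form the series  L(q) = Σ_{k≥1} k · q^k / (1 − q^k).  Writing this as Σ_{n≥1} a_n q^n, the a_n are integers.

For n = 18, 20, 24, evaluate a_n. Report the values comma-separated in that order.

n=18: 18·1 9·2 6·3 3·6 2·9 1·18  f→[18+9+6+3+2+1]=39
[q^20] f(20)=20,f(10)=10,f(5)=5,f(4)=4,f(2)=2,f(1)=1 ⇒ 42
q^24  k|24↦f(k): 1:1 2:2 3:3 4:4 6:6 8:8 12:12 24:24  a_24=60

39, 42, 60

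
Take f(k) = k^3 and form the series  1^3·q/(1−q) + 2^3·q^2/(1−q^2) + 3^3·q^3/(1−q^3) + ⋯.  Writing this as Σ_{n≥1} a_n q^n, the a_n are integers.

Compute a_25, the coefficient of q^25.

q^25  k|25↦f(k): 25:15625 5:125 1:1  a_25=15751

a_25 = 15751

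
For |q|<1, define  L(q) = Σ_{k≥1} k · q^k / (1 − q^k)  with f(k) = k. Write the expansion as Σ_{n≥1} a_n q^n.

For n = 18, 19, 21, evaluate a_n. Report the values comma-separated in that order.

39, 20, 32

q^18  k|18↦f(k): 18:18 9:9 6:6 3:3 2:2 1:1  a_18=39
q^19  k|19↦f(k): 19:19 1:1  a_19=20
n=21: 21·1 7·3 3·7 1·21  f→[21+7+3+1]=32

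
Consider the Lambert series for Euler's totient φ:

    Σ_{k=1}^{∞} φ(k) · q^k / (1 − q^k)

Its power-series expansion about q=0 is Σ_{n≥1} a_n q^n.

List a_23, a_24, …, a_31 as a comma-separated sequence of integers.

d|23:{1,23}  Σφ=1+22=23
[q^24] φ(24)=8,φ(12)=4,φ(8)=4,φ(6)=2,φ(4)=2,φ(3)=2,φ(2)=1,φ(1)=1 ⇒ 24
[q^25] φ(25)=20,φ(5)=4,φ(1)=1 ⇒ 25
q^26  k|26↦φ(k): 26:12 13:12 2:1 1:1  a_26=26
q^27  k|27↦φ(k): 1:1 3:2 9:6 27:18  a_27=27
q^28  k|28↦φ(k): 1:1 2:1 4:2 7:6 14:6 28:12  a_28=28
d|29:{29,1}  Σφ=28+1=29
q^30  k|30↦φ(k): 1:1 2:1 3:2 5:4 6:2 10:4 15:8 30:8  a_30=30
n=31: 31·1 1·31  φ→[30+1]=31

23, 24, 25, 26, 27, 28, 29, 30, 31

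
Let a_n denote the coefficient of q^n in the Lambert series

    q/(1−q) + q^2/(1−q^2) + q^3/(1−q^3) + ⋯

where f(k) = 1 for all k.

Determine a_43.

a_43 = 2

[q^43] f(43)=1,f(1)=1 ⇒ 2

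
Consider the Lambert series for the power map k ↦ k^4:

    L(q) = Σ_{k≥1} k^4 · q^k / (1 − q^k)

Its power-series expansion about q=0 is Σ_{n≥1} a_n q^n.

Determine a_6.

a_6 = 1394

q^6  k|6↦f(k): 1:1 2:16 3:81 6:1296  a_6=1394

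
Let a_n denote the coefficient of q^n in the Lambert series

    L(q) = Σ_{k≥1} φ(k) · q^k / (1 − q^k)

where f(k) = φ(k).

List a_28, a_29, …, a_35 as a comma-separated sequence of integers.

n=28: 28·1 14·2 7·4 4·7 2·14 1·28  φ→[12+6+6+2+1+1]=28
d|29:{29,1}  Σφ=28+1=29
n=30: 30·1 15·2 10·3 6·5 5·6 3·10 2·15 1·30  φ→[8+8+4+2+4+2+1+1]=30
d|31:{1,31}  Σφ=1+30=31
n=32: 32·1 16·2 8·4 4·8 2·16 1·32  φ→[16+8+4+2+1+1]=32
[q^33] φ(1)=1,φ(3)=2,φ(11)=10,φ(33)=20 ⇒ 33
q^34  k|34↦φ(k): 1:1 2:1 17:16 34:16  a_34=34
q^35  k|35↦φ(k): 35:24 7:6 5:4 1:1  a_35=35

28, 29, 30, 31, 32, 33, 34, 35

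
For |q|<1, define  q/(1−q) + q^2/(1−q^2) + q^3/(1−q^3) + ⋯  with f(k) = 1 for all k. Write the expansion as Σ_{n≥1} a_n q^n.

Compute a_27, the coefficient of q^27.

a_27 = 4

d|27:{1,3,9,27}  Σf=1+1+1+1=4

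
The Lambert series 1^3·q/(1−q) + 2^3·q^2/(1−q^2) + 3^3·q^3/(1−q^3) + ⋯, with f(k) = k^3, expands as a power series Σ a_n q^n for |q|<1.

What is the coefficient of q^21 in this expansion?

n=21: 1·21 3·7 7·3 21·1  f→[1+27+343+9261]=9632

a_21 = 9632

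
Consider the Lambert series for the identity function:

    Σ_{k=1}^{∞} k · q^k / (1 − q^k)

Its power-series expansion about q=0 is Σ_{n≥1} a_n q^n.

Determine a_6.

d|6:{1,2,3,6}  Σf=1+2+3+6=12

a_6 = 12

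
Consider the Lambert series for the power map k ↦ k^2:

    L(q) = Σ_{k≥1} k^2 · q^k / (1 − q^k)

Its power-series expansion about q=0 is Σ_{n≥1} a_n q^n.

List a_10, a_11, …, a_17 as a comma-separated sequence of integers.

[q^10] f(1)=1,f(2)=4,f(5)=25,f(10)=100 ⇒ 130
[q^11] f(1)=1,f(11)=121 ⇒ 122
n=12: 12·1 6·2 4·3 3·4 2·6 1·12  f→[144+36+16+9+4+1]=210
d|13:{1,13}  Σf=1+169=170
n=14: 1·14 2·7 7·2 14·1  f→[1+4+49+196]=250
[q^15] f(15)=225,f(5)=25,f(3)=9,f(1)=1 ⇒ 260
d|16:{1,2,4,8,16}  Σf=1+4+16+64+256=341
[q^17] f(1)=1,f(17)=289 ⇒ 290

130, 122, 210, 170, 250, 260, 341, 290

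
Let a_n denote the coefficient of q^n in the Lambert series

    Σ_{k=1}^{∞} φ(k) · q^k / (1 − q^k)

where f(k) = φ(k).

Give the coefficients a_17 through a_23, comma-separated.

[q^17] φ(17)=16,φ(1)=1 ⇒ 17
n=18: 18·1 9·2 6·3 3·6 2·9 1·18  φ→[6+6+2+2+1+1]=18
[q^19] φ(19)=18,φ(1)=1 ⇒ 19
n=20: 1·20 2·10 4·5 5·4 10·2 20·1  φ→[1+1+2+4+4+8]=20
d|21:{1,3,7,21}  Σφ=1+2+6+12=21
d|22:{1,2,11,22}  Σφ=1+1+10+10=22
[q^23] φ(23)=22,φ(1)=1 ⇒ 23

17, 18, 19, 20, 21, 22, 23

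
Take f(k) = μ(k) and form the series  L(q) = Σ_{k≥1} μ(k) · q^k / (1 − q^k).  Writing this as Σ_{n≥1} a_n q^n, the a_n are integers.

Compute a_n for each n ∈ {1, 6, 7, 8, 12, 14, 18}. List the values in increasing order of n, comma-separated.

1, 0, 0, 0, 0, 0, 0

d|1:{1}  Σμ=1=1
q^6  k|6↦μ(k): 6:1 3:-1 2:-1 1:1  a_6=0
[q^7] μ(1)=1,μ(7)=-1 ⇒ 0
n=8: 8·1 4·2 2·4 1·8  μ→[0+0+(-1)+1]=0
[q^12] μ(12)=0,μ(6)=1,μ(4)=0,μ(3)=-1,μ(2)=-1,μ(1)=1 ⇒ 0
[q^14] μ(1)=1,μ(2)=-1,μ(7)=-1,μ(14)=1 ⇒ 0
n=18: 18·1 9·2 6·3 3·6 2·9 1·18  μ→[0+0+1+(-1)+(-1)+1]=0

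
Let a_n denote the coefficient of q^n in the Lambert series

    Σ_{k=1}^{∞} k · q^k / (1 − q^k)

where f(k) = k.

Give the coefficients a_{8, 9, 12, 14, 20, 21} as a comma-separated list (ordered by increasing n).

15, 13, 28, 24, 42, 32

d|8:{8,4,2,1}  Σf=8+4+2+1=15
q^9  k|9↦f(k): 9:9 3:3 1:1  a_9=13
[q^12] f(12)=12,f(6)=6,f(4)=4,f(3)=3,f(2)=2,f(1)=1 ⇒ 28
q^14  k|14↦f(k): 14:14 7:7 2:2 1:1  a_14=24
n=20: 20·1 10·2 5·4 4·5 2·10 1·20  f→[20+10+5+4+2+1]=42
q^21  k|21↦f(k): 1:1 3:3 7:7 21:21  a_21=32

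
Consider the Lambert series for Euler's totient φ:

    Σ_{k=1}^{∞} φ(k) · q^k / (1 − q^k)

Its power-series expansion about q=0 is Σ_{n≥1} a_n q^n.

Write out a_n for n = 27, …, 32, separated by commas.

d|27:{1,3,9,27}  Σφ=1+2+6+18=27
d|28:{28,14,7,4,2,1}  Σφ=12+6+6+2+1+1=28
[q^29] φ(1)=1,φ(29)=28 ⇒ 29
n=30: 1·30 2·15 3·10 5·6 6·5 10·3 15·2 30·1  φ→[1+1+2+4+2+4+8+8]=30
n=31: 1·31 31·1  φ→[1+30]=31
n=32: 1·32 2·16 4·8 8·4 16·2 32·1  φ→[1+1+2+4+8+16]=32

27, 28, 29, 30, 31, 32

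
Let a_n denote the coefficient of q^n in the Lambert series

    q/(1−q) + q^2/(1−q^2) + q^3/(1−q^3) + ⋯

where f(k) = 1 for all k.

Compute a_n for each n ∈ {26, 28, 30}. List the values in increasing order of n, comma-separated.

4, 6, 8

q^26  k|26↦f(k): 26:1 13:1 2:1 1:1  a_26=4
[q^28] f(28)=1,f(14)=1,f(7)=1,f(4)=1,f(2)=1,f(1)=1 ⇒ 6
d|30:{30,15,10,6,5,3,2,1}  Σf=1+1+1+1+1+1+1+1=8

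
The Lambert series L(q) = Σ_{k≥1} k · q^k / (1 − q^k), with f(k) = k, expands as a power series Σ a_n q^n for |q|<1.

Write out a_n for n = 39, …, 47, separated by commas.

[q^39] f(39)=39,f(13)=13,f(3)=3,f(1)=1 ⇒ 56
n=40: 40·1 20·2 10·4 8·5 5·8 4·10 2·20 1·40  f→[40+20+10+8+5+4+2+1]=90
q^41  k|41↦f(k): 1:1 41:41  a_41=42
n=42: 42·1 21·2 14·3 7·6 6·7 3·14 2·21 1·42  f→[42+21+14+7+6+3+2+1]=96
[q^43] f(1)=1,f(43)=43 ⇒ 44
n=44: 44·1 22·2 11·4 4·11 2·22 1·44  f→[44+22+11+4+2+1]=84
[q^45] f(1)=1,f(3)=3,f(5)=5,f(9)=9,f(15)=15,f(45)=45 ⇒ 78
n=46: 46·1 23·2 2·23 1·46  f→[46+23+2+1]=72
d|47:{47,1}  Σf=47+1=48

56, 90, 42, 96, 44, 84, 78, 72, 48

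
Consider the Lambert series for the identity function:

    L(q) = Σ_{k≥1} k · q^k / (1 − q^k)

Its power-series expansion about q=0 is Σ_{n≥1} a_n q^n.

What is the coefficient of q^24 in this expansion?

a_24 = 60

d|24:{24,12,8,6,4,3,2,1}  Σf=24+12+8+6+4+3+2+1=60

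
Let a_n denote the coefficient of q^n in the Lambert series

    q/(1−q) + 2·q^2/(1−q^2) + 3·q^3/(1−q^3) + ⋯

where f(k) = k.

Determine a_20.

[q^20] f(1)=1,f(2)=2,f(4)=4,f(5)=5,f(10)=10,f(20)=20 ⇒ 42

a_20 = 42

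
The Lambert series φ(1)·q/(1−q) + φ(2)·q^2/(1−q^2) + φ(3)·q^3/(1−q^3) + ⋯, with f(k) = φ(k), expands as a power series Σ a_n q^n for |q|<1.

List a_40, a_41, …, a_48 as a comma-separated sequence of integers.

q^40  k|40↦φ(k): 40:16 20:8 10:4 8:4 5:4 4:2 2:1 1:1  a_40=40
[q^41] φ(1)=1,φ(41)=40 ⇒ 41
q^42  k|42↦φ(k): 1:1 2:1 3:2 6:2 7:6 14:6 21:12 42:12  a_42=42
[q^43] φ(1)=1,φ(43)=42 ⇒ 43
d|44:{44,22,11,4,2,1}  Σφ=20+10+10+2+1+1=44
q^45  k|45↦φ(k): 45:24 15:8 9:6 5:4 3:2 1:1  a_45=45
n=46: 46·1 23·2 2·23 1·46  φ→[22+22+1+1]=46
d|47:{47,1}  Σφ=46+1=47
n=48: 48·1 24·2 16·3 12·4 8·6 6·8 4·12 3·16 2·24 1·48  φ→[16+8+8+4+4+2+2+2+1+1]=48

40, 41, 42, 43, 44, 45, 46, 47, 48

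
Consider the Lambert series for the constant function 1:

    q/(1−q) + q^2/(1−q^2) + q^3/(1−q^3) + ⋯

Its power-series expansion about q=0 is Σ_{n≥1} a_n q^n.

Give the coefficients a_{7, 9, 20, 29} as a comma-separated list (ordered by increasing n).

2, 3, 6, 2

[q^7] f(7)=1,f(1)=1 ⇒ 2
d|9:{1,3,9}  Σf=1+1+1=3
n=20: 20·1 10·2 5·4 4·5 2·10 1·20  f→[1+1+1+1+1+1]=6
d|29:{1,29}  Σf=1+1=2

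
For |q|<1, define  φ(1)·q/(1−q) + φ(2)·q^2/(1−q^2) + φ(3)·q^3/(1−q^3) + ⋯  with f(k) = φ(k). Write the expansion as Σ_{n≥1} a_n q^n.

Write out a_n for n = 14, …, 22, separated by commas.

q^14  k|14↦φ(k): 14:6 7:6 2:1 1:1  a_14=14
d|15:{15,5,3,1}  Σφ=8+4+2+1=15
q^16  k|16↦φ(k): 1:1 2:1 4:2 8:4 16:8  a_16=16
[q^17] φ(17)=16,φ(1)=1 ⇒ 17
q^18  k|18↦φ(k): 1:1 2:1 3:2 6:2 9:6 18:6  a_18=18
d|19:{19,1}  Σφ=18+1=19
[q^20] φ(1)=1,φ(2)=1,φ(4)=2,φ(5)=4,φ(10)=4,φ(20)=8 ⇒ 20
[q^21] φ(1)=1,φ(3)=2,φ(7)=6,φ(21)=12 ⇒ 21
q^22  k|22↦φ(k): 22:10 11:10 2:1 1:1  a_22=22

14, 15, 16, 17, 18, 19, 20, 21, 22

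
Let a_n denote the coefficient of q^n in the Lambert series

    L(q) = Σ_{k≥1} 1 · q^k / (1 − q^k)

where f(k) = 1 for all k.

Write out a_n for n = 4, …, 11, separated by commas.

n=4: 1·4 2·2 4·1  f→[1+1+1]=3
n=5: 1·5 5·1  f→[1+1]=2
[q^6] f(1)=1,f(2)=1,f(3)=1,f(6)=1 ⇒ 4
d|7:{1,7}  Σf=1+1=2
q^8  k|8↦f(k): 1:1 2:1 4:1 8:1  a_8=4
[q^9] f(1)=1,f(3)=1,f(9)=1 ⇒ 3
q^10  k|10↦f(k): 10:1 5:1 2:1 1:1  a_10=4
q^11  k|11↦f(k): 11:1 1:1  a_11=2

3, 2, 4, 2, 4, 3, 4, 2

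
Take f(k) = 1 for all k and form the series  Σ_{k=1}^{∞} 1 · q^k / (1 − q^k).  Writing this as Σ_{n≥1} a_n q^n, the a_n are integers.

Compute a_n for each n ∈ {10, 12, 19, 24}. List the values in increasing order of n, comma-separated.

4, 6, 2, 8

q^10  k|10↦f(k): 1:1 2:1 5:1 10:1  a_10=4
d|12:{12,6,4,3,2,1}  Σf=1+1+1+1+1+1=6
d|19:{1,19}  Σf=1+1=2
n=24: 1·24 2·12 3·8 4·6 6·4 8·3 12·2 24·1  f→[1+1+1+1+1+1+1+1]=8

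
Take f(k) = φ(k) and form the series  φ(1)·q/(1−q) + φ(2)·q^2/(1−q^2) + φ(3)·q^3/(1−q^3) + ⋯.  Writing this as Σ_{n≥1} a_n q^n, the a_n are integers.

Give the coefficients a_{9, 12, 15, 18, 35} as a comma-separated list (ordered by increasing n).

[q^9] φ(9)=6,φ(3)=2,φ(1)=1 ⇒ 9
d|12:{12,6,4,3,2,1}  Σφ=4+2+2+2+1+1=12
q^15  k|15↦φ(k): 1:1 3:2 5:4 15:8  a_15=15
[q^18] φ(18)=6,φ(9)=6,φ(6)=2,φ(3)=2,φ(2)=1,φ(1)=1 ⇒ 18
n=35: 1·35 5·7 7·5 35·1  φ→[1+4+6+24]=35

9, 12, 15, 18, 35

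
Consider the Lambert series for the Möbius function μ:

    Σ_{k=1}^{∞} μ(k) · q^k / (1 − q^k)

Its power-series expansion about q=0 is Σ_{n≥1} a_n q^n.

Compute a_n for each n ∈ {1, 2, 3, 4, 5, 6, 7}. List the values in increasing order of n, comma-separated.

d|1:{1}  Σμ=1=1
n=2: 1·2 2·1  μ→[1+(-1)]=0
d|3:{1,3}  Σμ=1+(-1)=0
d|4:{4,2,1}  Σμ=0+(-1)+1=0
[q^5] μ(5)=-1,μ(1)=1 ⇒ 0
d|6:{6,3,2,1}  Σμ=1+(-1)+(-1)+1=0
q^7  k|7↦μ(k): 1:1 7:-1  a_7=0

1, 0, 0, 0, 0, 0, 0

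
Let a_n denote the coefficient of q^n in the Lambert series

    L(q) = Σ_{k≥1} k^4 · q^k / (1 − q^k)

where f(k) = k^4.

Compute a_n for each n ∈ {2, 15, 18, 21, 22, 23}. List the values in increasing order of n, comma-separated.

17, 51332, 112931, 196964, 248914, 279842

[q^2] f(2)=16,f(1)=1 ⇒ 17
q^15  k|15↦f(k): 15:50625 5:625 3:81 1:1  a_15=51332
d|18:{18,9,6,3,2,1}  Σf=104976+6561+1296+81+16+1=112931
n=21: 1·21 3·7 7·3 21·1  f→[1+81+2401+194481]=196964
d|22:{1,2,11,22}  Σf=1+16+14641+234256=248914
n=23: 1·23 23·1  f→[1+279841]=279842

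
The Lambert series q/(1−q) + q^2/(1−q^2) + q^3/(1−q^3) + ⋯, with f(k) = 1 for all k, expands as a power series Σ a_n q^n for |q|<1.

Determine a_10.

a_10 = 4

d|10:{1,2,5,10}  Σf=1+1+1+1=4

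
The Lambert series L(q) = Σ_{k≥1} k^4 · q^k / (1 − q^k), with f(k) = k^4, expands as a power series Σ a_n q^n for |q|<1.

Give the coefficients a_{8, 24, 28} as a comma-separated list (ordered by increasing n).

q^8  k|8↦f(k): 8:4096 4:256 2:16 1:1  a_8=4369
n=24: 24·1 12·2 8·3 6·4 4·6 3·8 2·12 1·24  f→[331776+20736+4096+1296+256+81+16+1]=358258
q^28  k|28↦f(k): 28:614656 14:38416 7:2401 4:256 2:16 1:1  a_28=655746

4369, 358258, 655746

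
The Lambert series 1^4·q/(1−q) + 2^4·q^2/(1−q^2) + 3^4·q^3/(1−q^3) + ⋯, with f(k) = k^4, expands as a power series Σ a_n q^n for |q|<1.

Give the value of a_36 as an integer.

n=36: 36·1 18·2 12·3 9·4 6·6 4·9 3·12 2·18 1·36  f→[1679616+104976+20736+6561+1296+256+81+16+1]=1813539

a_36 = 1813539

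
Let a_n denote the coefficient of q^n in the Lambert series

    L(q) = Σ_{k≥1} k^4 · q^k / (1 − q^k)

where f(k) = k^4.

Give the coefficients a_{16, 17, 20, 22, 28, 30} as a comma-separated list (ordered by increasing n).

[q^16] f(16)=65536,f(8)=4096,f(4)=256,f(2)=16,f(1)=1 ⇒ 69905
[q^17] f(1)=1,f(17)=83521 ⇒ 83522
n=20: 1·20 2·10 4·5 5·4 10·2 20·1  f→[1+16+256+625+10000+160000]=170898
q^22  k|22↦f(k): 22:234256 11:14641 2:16 1:1  a_22=248914
[q^28] f(1)=1,f(2)=16,f(4)=256,f(7)=2401,f(14)=38416,f(28)=614656 ⇒ 655746
[q^30] f(1)=1,f(2)=16,f(3)=81,f(5)=625,f(6)=1296,f(10)=10000,f(15)=50625,f(30)=810000 ⇒ 872644

69905, 83522, 170898, 248914, 655746, 872644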